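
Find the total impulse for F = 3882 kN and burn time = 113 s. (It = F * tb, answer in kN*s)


It = 3882 * 113 = 438666 kN*s

438666 kN*s


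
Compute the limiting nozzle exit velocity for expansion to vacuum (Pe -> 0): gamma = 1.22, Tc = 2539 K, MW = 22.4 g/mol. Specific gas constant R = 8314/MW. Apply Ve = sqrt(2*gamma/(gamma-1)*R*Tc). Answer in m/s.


R = 8314 / 22.4 = 371.16 J/(kg.K)
Ve = sqrt(2 * 1.22 / (1.22 - 1) * 371.16 * 2539) = 3233 m/s

3233 m/s


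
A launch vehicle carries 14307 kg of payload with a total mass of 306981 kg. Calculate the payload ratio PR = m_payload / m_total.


PR = 14307 / 306981 = 0.0466

0.0466


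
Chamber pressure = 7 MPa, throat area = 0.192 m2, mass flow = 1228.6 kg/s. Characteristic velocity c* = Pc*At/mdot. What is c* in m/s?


c* = 7e6 * 0.192 / 1228.6 = 1094 m/s

1094 m/s


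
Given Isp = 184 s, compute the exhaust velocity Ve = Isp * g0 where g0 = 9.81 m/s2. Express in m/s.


Ve = Isp * g0 = 184 * 9.81 = 1805.0 m/s

1805.0 m/s


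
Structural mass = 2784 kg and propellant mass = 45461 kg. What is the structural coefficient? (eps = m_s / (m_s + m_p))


eps = 2784 / (2784 + 45461) = 0.0577

0.0577


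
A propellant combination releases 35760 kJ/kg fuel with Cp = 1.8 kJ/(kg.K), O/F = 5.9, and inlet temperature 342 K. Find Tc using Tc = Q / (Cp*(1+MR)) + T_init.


Tc = 35760 / (1.8 * (1 + 5.9)) + 342 = 3221 K

3221 K


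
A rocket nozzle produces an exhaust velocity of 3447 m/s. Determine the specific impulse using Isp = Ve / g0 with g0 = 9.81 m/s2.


Isp = Ve / g0 = 3447 / 9.81 = 351.4 s

351.4 s


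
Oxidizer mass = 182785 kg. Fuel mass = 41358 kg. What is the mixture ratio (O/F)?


MR = 182785 / 41358 = 4.42

4.42


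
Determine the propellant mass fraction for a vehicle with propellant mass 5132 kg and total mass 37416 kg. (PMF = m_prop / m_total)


PMF = 5132 / 37416 = 0.137

0.137


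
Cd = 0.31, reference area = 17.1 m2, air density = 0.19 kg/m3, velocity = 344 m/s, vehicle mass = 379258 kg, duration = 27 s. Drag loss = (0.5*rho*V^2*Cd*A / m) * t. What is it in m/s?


D = 0.5 * 0.19 * 344^2 * 0.31 * 17.1 = 59593.42 N
a = 59593.42 / 379258 = 0.1571 m/s2
dV = 0.1571 * 27 = 4.2 m/s

4.2 m/s


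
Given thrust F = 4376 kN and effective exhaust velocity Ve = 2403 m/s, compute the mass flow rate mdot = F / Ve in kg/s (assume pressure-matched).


mdot = F / Ve = 4376000 / 2403 = 1821.1 kg/s

1821.1 kg/s


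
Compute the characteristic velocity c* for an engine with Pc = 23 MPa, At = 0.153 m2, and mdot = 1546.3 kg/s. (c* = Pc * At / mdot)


c* = 23e6 * 0.153 / 1546.3 = 2276 m/s

2276 m/s


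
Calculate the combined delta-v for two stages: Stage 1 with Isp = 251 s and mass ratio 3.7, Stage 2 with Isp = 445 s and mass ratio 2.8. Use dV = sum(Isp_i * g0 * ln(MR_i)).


dV1 = 251 * 9.81 * ln(3.7) = 3221.5 m/s
dV2 = 445 * 9.81 * ln(2.8) = 4494.8 m/s
Total dV = 3221.5 + 4494.8 = 7716.3 m/s ~ 7716 m/s

7716 m/s


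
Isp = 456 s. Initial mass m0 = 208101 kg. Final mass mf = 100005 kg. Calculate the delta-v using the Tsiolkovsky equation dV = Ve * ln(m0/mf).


Ve = 456 * 9.81 = 4473.36 m/s
dV = 4473.36 * ln(208101/100005) = 3278 m/s

3278 m/s


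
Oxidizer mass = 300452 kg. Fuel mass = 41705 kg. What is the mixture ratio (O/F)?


MR = 300452 / 41705 = 7.2

7.2


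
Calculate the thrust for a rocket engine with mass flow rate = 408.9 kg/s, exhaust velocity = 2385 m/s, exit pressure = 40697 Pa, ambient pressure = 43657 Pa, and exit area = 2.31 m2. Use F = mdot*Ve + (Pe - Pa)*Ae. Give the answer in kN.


F = 408.9 * 2385 + (40697 - 43657) * 2.31 = 968389.0 N = 968.4 kN

968.4 kN


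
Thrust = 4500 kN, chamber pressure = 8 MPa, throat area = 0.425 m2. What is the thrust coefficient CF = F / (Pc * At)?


CF = 4500000 / (8e6 * 0.425) = 1.32

1.32


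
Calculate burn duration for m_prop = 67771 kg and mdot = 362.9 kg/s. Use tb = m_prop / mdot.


tb = 67771 / 362.9 = 186.7 s

186.7 s


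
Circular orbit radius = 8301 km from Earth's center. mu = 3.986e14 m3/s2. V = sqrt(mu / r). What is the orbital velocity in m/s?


V = sqrt(3.986e14 / 8301000) = 6930 m/s

6930 m/s


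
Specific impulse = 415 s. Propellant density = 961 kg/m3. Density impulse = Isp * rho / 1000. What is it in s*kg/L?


rho*Isp = 415 * 961 / 1000 = 399 s*kg/L

399 s*kg/L


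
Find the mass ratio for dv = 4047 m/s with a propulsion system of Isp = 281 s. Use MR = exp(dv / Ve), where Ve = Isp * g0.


Ve = 281 * 9.81 = 2756.61 m/s
MR = exp(4047 / 2756.61) = 4.341

4.341


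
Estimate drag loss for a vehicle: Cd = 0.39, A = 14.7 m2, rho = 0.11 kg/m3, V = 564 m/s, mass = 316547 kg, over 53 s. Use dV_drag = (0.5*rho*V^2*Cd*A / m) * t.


D = 0.5 * 0.11 * 564^2 * 0.39 * 14.7 = 100300.44 N
a = 100300.44 / 316547 = 0.3169 m/s2
dV = 0.3169 * 53 = 16.8 m/s

16.8 m/s


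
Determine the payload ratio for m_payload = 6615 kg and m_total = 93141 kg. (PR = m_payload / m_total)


PR = 6615 / 93141 = 0.071

0.071


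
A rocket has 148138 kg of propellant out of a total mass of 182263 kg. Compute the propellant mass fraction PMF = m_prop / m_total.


PMF = 148138 / 182263 = 0.813

0.813


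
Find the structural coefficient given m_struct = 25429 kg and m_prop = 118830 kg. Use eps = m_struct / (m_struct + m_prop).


eps = 25429 / (25429 + 118830) = 0.1763

0.1763


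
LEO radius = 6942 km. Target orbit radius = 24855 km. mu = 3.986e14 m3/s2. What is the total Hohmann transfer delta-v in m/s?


V1 = sqrt(mu/r1) = 7577.51 m/s
dV1 = V1*(sqrt(2*r2/(r1+r2)) - 1) = 1896.97 m/s
V2 = sqrt(mu/r2) = 4004.62 m/s
dV2 = V2*(1 - sqrt(2*r1/(r1+r2))) = 1358.4 m/s
Total dV = 3255 m/s

3255 m/s


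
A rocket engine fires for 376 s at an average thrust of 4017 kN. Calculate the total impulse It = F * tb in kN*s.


It = 4017 * 376 = 1510392 kN*s

1510392 kN*s


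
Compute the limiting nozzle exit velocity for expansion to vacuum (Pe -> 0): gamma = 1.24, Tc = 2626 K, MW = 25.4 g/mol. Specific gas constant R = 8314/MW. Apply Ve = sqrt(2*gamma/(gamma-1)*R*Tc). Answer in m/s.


R = 8314 / 25.4 = 327.32 J/(kg.K)
Ve = sqrt(2 * 1.24 / (1.24 - 1) * 327.32 * 2626) = 2980 m/s

2980 m/s


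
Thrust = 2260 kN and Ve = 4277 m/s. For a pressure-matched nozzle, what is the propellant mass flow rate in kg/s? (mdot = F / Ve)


mdot = F / Ve = 2260000 / 4277 = 528.4 kg/s

528.4 kg/s


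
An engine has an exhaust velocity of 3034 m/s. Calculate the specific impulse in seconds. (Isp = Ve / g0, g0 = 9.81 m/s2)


Isp = Ve / g0 = 3034 / 9.81 = 309.3 s

309.3 s


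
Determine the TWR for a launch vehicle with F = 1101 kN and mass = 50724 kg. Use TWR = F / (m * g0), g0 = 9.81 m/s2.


TWR = 1101000 / (50724 * 9.81) = 2.21

2.21


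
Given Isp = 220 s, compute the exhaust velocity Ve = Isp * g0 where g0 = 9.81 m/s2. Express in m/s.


Ve = Isp * g0 = 220 * 9.81 = 2158.2 m/s

2158.2 m/s


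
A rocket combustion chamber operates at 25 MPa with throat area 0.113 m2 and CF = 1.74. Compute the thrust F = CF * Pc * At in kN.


F = 1.74 * 25e6 * 0.113 = 4.9155e+06 N = 4915.5 kN

4915.5 kN


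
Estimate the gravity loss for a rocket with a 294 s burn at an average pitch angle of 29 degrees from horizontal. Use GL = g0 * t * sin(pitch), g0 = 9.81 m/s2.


GL = 9.81 * 294 * sin(29 deg) = 1398 m/s

1398 m/s


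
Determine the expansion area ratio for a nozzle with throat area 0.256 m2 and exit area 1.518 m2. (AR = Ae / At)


AR = 1.518 / 0.256 = 5.9

5.9


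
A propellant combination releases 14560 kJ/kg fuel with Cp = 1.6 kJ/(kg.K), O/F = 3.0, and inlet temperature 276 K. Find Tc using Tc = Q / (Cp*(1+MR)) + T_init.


Tc = 14560 / (1.6 * (1 + 3.0)) + 276 = 2551 K

2551 K


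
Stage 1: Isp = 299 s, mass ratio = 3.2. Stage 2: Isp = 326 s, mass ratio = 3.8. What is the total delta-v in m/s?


dV1 = 299 * 9.81 * ln(3.2) = 3411.7 m/s
dV2 = 326 * 9.81 * ln(3.8) = 4269.4 m/s
Total dV = 3411.7 + 4269.4 = 7681.1 m/s ~ 7681 m/s

7681 m/s


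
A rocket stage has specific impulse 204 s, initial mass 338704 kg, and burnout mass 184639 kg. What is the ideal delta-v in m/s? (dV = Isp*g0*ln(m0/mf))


Ve = 204 * 9.81 = 2001.24 m/s
dV = 2001.24 * ln(338704/184639) = 1214 m/s

1214 m/s


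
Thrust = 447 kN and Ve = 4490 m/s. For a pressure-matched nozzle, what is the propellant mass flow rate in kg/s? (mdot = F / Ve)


mdot = F / Ve = 447000 / 4490 = 99.6 kg/s

99.6 kg/s


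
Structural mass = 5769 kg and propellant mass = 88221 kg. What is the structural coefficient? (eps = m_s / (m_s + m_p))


eps = 5769 / (5769 + 88221) = 0.0614

0.0614


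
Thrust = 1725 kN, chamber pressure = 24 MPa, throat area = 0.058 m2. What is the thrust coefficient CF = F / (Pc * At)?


CF = 1725000 / (24e6 * 0.058) = 1.24

1.24


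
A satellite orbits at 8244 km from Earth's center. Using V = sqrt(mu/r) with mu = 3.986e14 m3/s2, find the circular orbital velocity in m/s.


V = sqrt(3.986e14 / 8244000) = 6953 m/s

6953 m/s


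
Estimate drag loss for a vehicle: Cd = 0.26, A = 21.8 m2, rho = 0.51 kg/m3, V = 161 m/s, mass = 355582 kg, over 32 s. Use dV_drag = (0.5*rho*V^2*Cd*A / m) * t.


D = 0.5 * 0.51 * 161^2 * 0.26 * 21.8 = 37464.66 N
a = 37464.66 / 355582 = 0.1054 m/s2
dV = 0.1054 * 32 = 3.4 m/s

3.4 m/s


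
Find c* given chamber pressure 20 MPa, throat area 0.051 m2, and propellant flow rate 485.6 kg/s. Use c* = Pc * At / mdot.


c* = 20e6 * 0.051 / 485.6 = 2100 m/s

2100 m/s


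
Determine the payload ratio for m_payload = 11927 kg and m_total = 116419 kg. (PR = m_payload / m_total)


PR = 11927 / 116419 = 0.1024

0.1024


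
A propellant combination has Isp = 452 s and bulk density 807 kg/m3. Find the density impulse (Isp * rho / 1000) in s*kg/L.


rho*Isp = 452 * 807 / 1000 = 365 s*kg/L

365 s*kg/L


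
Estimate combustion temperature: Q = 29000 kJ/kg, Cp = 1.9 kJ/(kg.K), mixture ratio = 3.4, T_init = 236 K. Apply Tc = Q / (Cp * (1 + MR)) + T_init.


Tc = 29000 / (1.9 * (1 + 3.4)) + 236 = 3705 K

3705 K


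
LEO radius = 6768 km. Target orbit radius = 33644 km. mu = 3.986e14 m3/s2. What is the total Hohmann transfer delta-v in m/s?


V1 = sqrt(mu/r1) = 7674.29 m/s
dV1 = V1*(sqrt(2*r2/(r1+r2)) - 1) = 2228.37 m/s
V2 = sqrt(mu/r2) = 3442.03 m/s
dV2 = V2*(1 - sqrt(2*r1/(r1+r2))) = 1449.96 m/s
Total dV = 3678 m/s

3678 m/s


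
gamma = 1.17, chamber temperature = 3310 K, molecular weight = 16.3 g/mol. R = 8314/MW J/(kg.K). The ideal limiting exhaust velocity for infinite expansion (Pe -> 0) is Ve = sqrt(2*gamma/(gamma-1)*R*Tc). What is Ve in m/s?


R = 8314 / 16.3 = 510.06 J/(kg.K)
Ve = sqrt(2 * 1.17 / (1.17 - 1) * 510.06 * 3310) = 4821 m/s

4821 m/s


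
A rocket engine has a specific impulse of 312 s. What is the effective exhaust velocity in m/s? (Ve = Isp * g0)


Ve = Isp * g0 = 312 * 9.81 = 3060.7 m/s

3060.7 m/s


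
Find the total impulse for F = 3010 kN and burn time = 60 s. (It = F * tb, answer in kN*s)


It = 3010 * 60 = 180600 kN*s

180600 kN*s


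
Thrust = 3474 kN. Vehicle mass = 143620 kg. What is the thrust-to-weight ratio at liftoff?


TWR = 3474000 / (143620 * 9.81) = 2.47

2.47


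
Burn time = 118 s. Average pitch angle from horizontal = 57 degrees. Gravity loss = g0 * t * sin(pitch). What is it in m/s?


GL = 9.81 * 118 * sin(57 deg) = 971 m/s

971 m/s


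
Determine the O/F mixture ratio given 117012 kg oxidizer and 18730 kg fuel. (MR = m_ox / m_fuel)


MR = 117012 / 18730 = 6.25

6.25


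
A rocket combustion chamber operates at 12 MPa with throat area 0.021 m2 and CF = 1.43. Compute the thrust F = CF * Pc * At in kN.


F = 1.43 * 12e6 * 0.021 = 360360.0 N = 360.4 kN

360.4 kN


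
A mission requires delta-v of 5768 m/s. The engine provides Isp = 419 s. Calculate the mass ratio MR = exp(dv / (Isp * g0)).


Ve = 419 * 9.81 = 4110.39 m/s
MR = exp(5768 / 4110.39) = 4.068

4.068


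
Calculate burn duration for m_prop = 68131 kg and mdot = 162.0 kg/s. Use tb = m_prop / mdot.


tb = 68131 / 162.0 = 420.6 s

420.6 s


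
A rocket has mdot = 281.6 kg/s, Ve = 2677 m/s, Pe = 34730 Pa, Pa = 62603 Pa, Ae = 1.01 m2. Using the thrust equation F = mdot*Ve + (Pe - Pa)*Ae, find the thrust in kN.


F = 281.6 * 2677 + (34730 - 62603) * 1.01 = 725691.0 N = 725.7 kN

725.7 kN


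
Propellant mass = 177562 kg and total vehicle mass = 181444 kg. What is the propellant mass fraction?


PMF = 177562 / 181444 = 0.979

0.979


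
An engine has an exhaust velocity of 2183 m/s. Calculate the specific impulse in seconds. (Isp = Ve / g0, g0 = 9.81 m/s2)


Isp = Ve / g0 = 2183 / 9.81 = 222.5 s

222.5 s


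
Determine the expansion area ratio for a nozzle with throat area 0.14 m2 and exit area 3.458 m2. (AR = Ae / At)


AR = 3.458 / 0.14 = 24.7

24.7


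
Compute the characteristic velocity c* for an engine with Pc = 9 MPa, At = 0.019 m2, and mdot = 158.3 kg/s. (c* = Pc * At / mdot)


c* = 9e6 * 0.019 / 158.3 = 1080 m/s

1080 m/s


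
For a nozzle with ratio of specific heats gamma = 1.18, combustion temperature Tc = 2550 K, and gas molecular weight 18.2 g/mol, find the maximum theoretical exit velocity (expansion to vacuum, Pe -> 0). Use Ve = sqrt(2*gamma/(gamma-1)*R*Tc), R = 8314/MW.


R = 8314 / 18.2 = 456.81 J/(kg.K)
Ve = sqrt(2 * 1.18 / (1.18 - 1) * 456.81 * 2550) = 3908 m/s

3908 m/s


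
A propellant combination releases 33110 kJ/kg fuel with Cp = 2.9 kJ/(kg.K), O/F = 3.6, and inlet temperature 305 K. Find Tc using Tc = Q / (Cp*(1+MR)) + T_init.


Tc = 33110 / (2.9 * (1 + 3.6)) + 305 = 2787 K

2787 K


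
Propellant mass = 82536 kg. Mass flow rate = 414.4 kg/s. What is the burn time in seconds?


tb = 82536 / 414.4 = 199.2 s

199.2 s


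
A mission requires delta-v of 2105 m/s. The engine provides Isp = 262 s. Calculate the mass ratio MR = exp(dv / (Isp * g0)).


Ve = 262 * 9.81 = 2570.22 m/s
MR = exp(2105 / 2570.22) = 2.268

2.268


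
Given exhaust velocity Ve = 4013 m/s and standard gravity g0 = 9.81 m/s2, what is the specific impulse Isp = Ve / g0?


Isp = Ve / g0 = 4013 / 9.81 = 409.1 s

409.1 s


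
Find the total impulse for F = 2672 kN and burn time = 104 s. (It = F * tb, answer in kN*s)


It = 2672 * 104 = 277888 kN*s

277888 kN*s


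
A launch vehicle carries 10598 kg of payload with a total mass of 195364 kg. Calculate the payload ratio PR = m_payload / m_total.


PR = 10598 / 195364 = 0.0542

0.0542


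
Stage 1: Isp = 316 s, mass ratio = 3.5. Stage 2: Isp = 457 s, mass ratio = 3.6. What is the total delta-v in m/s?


dV1 = 316 * 9.81 * ln(3.5) = 3883.5 m/s
dV2 = 457 * 9.81 * ln(3.6) = 5742.6 m/s
Total dV = 3883.5 + 5742.6 = 9626.1 m/s ~ 9626 m/s

9626 m/s


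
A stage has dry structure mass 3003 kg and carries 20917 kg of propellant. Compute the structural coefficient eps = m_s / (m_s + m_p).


eps = 3003 / (3003 + 20917) = 0.1255

0.1255


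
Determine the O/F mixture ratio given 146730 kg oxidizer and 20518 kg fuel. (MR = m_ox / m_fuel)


MR = 146730 / 20518 = 7.15

7.15


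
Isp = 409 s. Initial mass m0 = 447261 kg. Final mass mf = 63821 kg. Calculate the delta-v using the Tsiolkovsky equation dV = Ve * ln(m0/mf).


Ve = 409 * 9.81 = 4012.29 m/s
dV = 4012.29 * ln(447261/63821) = 7812 m/s

7812 m/s


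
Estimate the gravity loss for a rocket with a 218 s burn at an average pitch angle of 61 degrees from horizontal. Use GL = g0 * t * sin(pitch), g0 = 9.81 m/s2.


GL = 9.81 * 218 * sin(61 deg) = 1870 m/s

1870 m/s


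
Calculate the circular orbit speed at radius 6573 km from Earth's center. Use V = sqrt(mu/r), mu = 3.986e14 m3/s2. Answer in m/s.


V = sqrt(3.986e14 / 6573000) = 7787 m/s

7787 m/s


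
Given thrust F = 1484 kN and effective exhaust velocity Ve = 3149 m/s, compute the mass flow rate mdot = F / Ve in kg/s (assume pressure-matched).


mdot = F / Ve = 1484000 / 3149 = 471.3 kg/s

471.3 kg/s


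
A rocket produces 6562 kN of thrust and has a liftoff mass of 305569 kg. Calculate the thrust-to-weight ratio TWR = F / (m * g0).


TWR = 6562000 / (305569 * 9.81) = 2.19

2.19


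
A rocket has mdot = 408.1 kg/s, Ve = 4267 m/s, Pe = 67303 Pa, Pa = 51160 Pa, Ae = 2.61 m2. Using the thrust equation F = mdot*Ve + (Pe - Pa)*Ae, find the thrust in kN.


F = 408.1 * 4267 + (67303 - 51160) * 2.61 = 1.7835e+06 N = 1783.5 kN

1783.5 kN


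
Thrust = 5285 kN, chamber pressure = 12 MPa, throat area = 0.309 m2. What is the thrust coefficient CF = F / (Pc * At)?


CF = 5285000 / (12e6 * 0.309) = 1.43

1.43


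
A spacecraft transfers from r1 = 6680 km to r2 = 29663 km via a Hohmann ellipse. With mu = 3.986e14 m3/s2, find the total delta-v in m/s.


V1 = sqrt(mu/r1) = 7724.68 m/s
dV1 = V1*(sqrt(2*r2/(r1+r2)) - 1) = 2144.76 m/s
V2 = sqrt(mu/r2) = 3665.74 m/s
dV2 = V2*(1 - sqrt(2*r1/(r1+r2))) = 1443.17 m/s
Total dV = 3588 m/s

3588 m/s


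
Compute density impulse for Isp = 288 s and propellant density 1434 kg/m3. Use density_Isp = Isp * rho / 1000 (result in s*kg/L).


rho*Isp = 288 * 1434 / 1000 = 413 s*kg/L

413 s*kg/L


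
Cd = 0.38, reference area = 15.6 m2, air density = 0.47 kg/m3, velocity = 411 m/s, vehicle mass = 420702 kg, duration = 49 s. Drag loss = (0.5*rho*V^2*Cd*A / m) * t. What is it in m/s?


D = 0.5 * 0.47 * 411^2 * 0.38 * 15.6 = 235320.47 N
a = 235320.47 / 420702 = 0.5594 m/s2
dV = 0.5594 * 49 = 27.4 m/s

27.4 m/s


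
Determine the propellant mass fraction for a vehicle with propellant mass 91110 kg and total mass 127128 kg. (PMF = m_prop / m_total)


PMF = 91110 / 127128 = 0.717

0.717


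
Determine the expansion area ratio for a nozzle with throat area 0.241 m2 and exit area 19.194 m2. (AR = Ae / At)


AR = 19.194 / 0.241 = 79.6

79.6


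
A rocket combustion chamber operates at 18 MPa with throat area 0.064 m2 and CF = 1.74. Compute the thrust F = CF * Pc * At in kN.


F = 1.74 * 18e6 * 0.064 = 2.0045e+06 N = 2004.5 kN

2004.5 kN


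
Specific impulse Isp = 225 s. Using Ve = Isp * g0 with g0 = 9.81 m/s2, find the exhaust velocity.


Ve = Isp * g0 = 225 * 9.81 = 2207.2 m/s

2207.2 m/s


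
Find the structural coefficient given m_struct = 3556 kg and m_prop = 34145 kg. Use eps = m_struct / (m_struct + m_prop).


eps = 3556 / (3556 + 34145) = 0.0943

0.0943


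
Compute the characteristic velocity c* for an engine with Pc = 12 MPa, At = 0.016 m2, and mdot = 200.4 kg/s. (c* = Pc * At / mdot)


c* = 12e6 * 0.016 / 200.4 = 958 m/s

958 m/s


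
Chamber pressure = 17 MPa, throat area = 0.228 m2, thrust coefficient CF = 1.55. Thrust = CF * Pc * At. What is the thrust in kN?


F = 1.55 * 17e6 * 0.228 = 6.0078e+06 N = 6007.8 kN

6007.8 kN


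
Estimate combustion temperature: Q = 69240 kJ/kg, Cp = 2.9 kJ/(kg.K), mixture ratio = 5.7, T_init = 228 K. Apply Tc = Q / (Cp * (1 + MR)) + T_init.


Tc = 69240 / (2.9 * (1 + 5.7)) + 228 = 3792 K

3792 K


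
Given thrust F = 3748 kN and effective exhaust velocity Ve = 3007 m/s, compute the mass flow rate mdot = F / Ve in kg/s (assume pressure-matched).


mdot = F / Ve = 3748000 / 3007 = 1246.4 kg/s

1246.4 kg/s


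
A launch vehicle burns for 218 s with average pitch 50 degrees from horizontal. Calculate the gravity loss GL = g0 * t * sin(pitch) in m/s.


GL = 9.81 * 218 * sin(50 deg) = 1638 m/s

1638 m/s


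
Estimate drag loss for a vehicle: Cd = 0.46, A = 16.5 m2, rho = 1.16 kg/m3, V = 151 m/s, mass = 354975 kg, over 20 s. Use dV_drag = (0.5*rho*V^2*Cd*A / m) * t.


D = 0.5 * 1.16 * 151^2 * 0.46 * 16.5 = 100374.56 N
a = 100374.56 / 354975 = 0.2828 m/s2
dV = 0.2828 * 20 = 5.7 m/s

5.7 m/s


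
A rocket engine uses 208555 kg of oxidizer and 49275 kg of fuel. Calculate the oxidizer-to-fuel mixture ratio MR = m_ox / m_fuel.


MR = 208555 / 49275 = 4.23

4.23


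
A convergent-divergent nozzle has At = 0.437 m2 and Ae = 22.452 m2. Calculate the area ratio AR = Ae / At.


AR = 22.452 / 0.437 = 51.4

51.4


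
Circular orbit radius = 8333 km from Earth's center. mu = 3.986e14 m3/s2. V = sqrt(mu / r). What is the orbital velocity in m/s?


V = sqrt(3.986e14 / 8333000) = 6916 m/s

6916 m/s


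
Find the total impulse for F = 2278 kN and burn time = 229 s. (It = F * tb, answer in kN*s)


It = 2278 * 229 = 521662 kN*s

521662 kN*s


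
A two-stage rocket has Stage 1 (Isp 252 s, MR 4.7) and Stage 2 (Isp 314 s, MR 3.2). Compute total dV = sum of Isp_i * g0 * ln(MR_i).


dV1 = 252 * 9.81 * ln(4.7) = 3825.8 m/s
dV2 = 314 * 9.81 * ln(3.2) = 3582.9 m/s
Total dV = 3825.8 + 3582.9 = 7408.7 m/s ~ 7409 m/s

7409 m/s


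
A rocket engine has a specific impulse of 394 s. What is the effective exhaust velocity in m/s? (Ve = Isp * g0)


Ve = Isp * g0 = 394 * 9.81 = 3865.1 m/s

3865.1 m/s


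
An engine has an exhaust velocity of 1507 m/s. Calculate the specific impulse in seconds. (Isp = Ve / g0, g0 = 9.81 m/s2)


Isp = Ve / g0 = 1507 / 9.81 = 153.6 s

153.6 s


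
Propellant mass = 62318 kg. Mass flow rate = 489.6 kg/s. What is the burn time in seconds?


tb = 62318 / 489.6 = 127.3 s

127.3 s


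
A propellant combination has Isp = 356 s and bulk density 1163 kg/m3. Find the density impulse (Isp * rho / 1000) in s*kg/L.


rho*Isp = 356 * 1163 / 1000 = 414 s*kg/L

414 s*kg/L


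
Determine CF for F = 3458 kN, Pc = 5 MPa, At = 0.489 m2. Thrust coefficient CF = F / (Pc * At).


CF = 3458000 / (5e6 * 0.489) = 1.41

1.41


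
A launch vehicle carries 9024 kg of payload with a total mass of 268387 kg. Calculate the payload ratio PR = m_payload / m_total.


PR = 9024 / 268387 = 0.0336

0.0336


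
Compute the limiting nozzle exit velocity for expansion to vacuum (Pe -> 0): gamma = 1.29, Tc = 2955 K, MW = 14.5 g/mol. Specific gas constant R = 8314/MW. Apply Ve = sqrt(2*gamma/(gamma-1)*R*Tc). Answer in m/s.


R = 8314 / 14.5 = 573.38 J/(kg.K)
Ve = sqrt(2 * 1.29 / (1.29 - 1) * 573.38 * 2955) = 3882 m/s

3882 m/s


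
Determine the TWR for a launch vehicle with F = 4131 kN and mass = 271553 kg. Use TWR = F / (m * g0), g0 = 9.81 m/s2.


TWR = 4131000 / (271553 * 9.81) = 1.55

1.55


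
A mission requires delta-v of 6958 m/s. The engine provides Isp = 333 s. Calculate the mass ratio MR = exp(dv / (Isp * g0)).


Ve = 333 * 9.81 = 3266.73 m/s
MR = exp(6958 / 3266.73) = 8.415

8.415


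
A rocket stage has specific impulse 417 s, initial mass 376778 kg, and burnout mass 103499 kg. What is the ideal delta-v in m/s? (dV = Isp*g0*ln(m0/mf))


Ve = 417 * 9.81 = 4090.77 m/s
dV = 4090.77 * ln(376778/103499) = 5286 m/s

5286 m/s


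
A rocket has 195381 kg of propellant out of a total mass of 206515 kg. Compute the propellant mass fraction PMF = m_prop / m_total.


PMF = 195381 / 206515 = 0.946

0.946


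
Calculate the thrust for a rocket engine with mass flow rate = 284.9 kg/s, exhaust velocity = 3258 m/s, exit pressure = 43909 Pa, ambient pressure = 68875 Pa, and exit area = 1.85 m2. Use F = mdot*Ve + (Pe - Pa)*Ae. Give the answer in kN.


F = 284.9 * 3258 + (43909 - 68875) * 1.85 = 882017.0 N = 882.0 kN

882.0 kN


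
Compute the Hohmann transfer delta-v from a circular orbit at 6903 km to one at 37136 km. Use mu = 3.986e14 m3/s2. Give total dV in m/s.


V1 = sqrt(mu/r1) = 7598.88 m/s
dV1 = V1*(sqrt(2*r2/(r1+r2)) - 1) = 2269.45 m/s
V2 = sqrt(mu/r2) = 3276.21 m/s
dV2 = V2*(1 - sqrt(2*r1/(r1+r2))) = 1441.84 m/s
Total dV = 3711 m/s

3711 m/s


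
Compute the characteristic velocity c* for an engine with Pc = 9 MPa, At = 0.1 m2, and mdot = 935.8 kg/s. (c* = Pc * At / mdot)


c* = 9e6 * 0.1 / 935.8 = 962 m/s

962 m/s


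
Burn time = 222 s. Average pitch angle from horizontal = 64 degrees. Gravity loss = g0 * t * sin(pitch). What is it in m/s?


GL = 9.81 * 222 * sin(64 deg) = 1957 m/s

1957 m/s


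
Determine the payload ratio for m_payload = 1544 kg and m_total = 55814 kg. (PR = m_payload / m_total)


PR = 1544 / 55814 = 0.0277

0.0277


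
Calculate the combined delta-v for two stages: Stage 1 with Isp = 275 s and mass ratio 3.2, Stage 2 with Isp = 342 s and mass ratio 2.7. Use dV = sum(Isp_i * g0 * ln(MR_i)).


dV1 = 275 * 9.81 * ln(3.2) = 3137.9 m/s
dV2 = 342 * 9.81 * ln(2.7) = 3332.4 m/s
Total dV = 3137.9 + 3332.4 = 6470.3 m/s ~ 6470 m/s

6470 m/s


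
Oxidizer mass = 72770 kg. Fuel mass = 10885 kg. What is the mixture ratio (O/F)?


MR = 72770 / 10885 = 6.69

6.69


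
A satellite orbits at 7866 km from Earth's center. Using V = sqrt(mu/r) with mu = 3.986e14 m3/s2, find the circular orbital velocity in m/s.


V = sqrt(3.986e14 / 7866000) = 7119 m/s

7119 m/s


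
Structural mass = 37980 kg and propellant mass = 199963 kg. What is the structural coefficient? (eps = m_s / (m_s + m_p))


eps = 37980 / (37980 + 199963) = 0.1596

0.1596


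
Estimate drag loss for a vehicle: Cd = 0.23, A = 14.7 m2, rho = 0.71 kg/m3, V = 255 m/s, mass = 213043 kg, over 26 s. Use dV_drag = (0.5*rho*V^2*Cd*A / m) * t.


D = 0.5 * 0.71 * 255^2 * 0.23 * 14.7 = 78046.58 N
a = 78046.58 / 213043 = 0.3663 m/s2
dV = 0.3663 * 26 = 9.5 m/s

9.5 m/s


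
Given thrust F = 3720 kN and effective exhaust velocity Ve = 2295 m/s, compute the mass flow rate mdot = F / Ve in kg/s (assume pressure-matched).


mdot = F / Ve = 3720000 / 2295 = 1620.9 kg/s

1620.9 kg/s


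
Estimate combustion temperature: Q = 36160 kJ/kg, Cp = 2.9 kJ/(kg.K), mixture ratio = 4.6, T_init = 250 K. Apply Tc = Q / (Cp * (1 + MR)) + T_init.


Tc = 36160 / (2.9 * (1 + 4.6)) + 250 = 2477 K

2477 K


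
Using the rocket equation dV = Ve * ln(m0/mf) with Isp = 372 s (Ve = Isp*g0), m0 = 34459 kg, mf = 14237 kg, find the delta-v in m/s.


Ve = 372 * 9.81 = 3649.32 m/s
dV = 3649.32 * ln(34459/14237) = 3226 m/s

3226 m/s


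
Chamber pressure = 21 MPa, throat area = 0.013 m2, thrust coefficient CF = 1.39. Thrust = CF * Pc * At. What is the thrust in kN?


F = 1.39 * 21e6 * 0.013 = 379470.0 N = 379.5 kN

379.5 kN


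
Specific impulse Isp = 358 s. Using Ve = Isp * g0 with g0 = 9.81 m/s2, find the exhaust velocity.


Ve = Isp * g0 = 358 * 9.81 = 3512.0 m/s

3512.0 m/s


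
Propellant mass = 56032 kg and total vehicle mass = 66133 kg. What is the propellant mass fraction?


PMF = 56032 / 66133 = 0.847

0.847


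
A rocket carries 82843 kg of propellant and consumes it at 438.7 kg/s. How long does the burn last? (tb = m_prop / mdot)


tb = 82843 / 438.7 = 188.8 s

188.8 s


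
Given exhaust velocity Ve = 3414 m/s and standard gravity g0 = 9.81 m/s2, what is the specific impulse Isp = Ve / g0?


Isp = Ve / g0 = 3414 / 9.81 = 348.0 s

348.0 s


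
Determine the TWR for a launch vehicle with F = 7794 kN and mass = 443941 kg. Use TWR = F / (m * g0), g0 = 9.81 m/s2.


TWR = 7794000 / (443941 * 9.81) = 1.79

1.79


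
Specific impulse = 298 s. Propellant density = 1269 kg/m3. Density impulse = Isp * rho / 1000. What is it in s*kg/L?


rho*Isp = 298 * 1269 / 1000 = 378 s*kg/L

378 s*kg/L


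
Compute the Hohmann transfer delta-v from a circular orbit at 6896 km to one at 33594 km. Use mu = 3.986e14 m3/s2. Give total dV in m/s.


V1 = sqrt(mu/r1) = 7602.74 m/s
dV1 = V1*(sqrt(2*r2/(r1+r2)) - 1) = 2190.85 m/s
V2 = sqrt(mu/r2) = 3444.59 m/s
dV2 = V2*(1 - sqrt(2*r1/(r1+r2))) = 1434.21 m/s
Total dV = 3625 m/s

3625 m/s


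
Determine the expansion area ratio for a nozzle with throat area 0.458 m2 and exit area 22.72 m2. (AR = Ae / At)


AR = 22.72 / 0.458 = 49.6

49.6


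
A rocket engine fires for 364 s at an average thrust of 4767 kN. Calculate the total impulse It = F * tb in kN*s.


It = 4767 * 364 = 1735188 kN*s

1735188 kN*s


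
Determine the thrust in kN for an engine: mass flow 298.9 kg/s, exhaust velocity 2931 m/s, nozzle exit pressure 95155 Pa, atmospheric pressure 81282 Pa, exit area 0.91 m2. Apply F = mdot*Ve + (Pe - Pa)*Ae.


F = 298.9 * 2931 + (95155 - 81282) * 0.91 = 888700.0 N = 888.7 kN

888.7 kN


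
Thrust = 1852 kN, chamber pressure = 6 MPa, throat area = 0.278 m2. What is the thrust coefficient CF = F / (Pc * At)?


CF = 1852000 / (6e6 * 0.278) = 1.11

1.11


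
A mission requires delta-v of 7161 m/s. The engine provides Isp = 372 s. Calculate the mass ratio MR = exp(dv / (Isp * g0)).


Ve = 372 * 9.81 = 3649.32 m/s
MR = exp(7161 / 3649.32) = 7.116

7.116


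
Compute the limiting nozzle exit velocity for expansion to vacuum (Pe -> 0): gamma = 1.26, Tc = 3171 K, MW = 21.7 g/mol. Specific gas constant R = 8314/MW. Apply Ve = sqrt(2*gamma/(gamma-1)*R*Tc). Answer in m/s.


R = 8314 / 21.7 = 383.13 J/(kg.K)
Ve = sqrt(2 * 1.26 / (1.26 - 1) * 383.13 * 3171) = 3432 m/s

3432 m/s


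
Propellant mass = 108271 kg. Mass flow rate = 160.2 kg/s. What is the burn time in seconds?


tb = 108271 / 160.2 = 675.8 s

675.8 s


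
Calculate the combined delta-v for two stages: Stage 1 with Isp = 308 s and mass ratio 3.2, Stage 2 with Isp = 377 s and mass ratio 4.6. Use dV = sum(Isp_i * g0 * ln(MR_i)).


dV1 = 308 * 9.81 * ln(3.2) = 3514.4 m/s
dV2 = 377 * 9.81 * ln(4.6) = 5643.9 m/s
Total dV = 3514.4 + 5643.9 = 9158.3 m/s ~ 9158 m/s

9158 m/s


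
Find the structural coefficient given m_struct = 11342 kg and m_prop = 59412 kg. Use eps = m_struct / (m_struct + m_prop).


eps = 11342 / (11342 + 59412) = 0.1603

0.1603


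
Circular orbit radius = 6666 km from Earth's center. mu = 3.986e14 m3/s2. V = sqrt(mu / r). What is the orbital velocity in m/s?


V = sqrt(3.986e14 / 6666000) = 7733 m/s

7733 m/s


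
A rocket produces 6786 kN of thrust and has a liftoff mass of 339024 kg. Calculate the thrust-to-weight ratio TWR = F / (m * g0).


TWR = 6786000 / (339024 * 9.81) = 2.04

2.04


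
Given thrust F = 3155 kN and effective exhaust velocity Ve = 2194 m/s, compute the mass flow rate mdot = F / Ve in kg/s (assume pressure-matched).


mdot = F / Ve = 3155000 / 2194 = 1438.0 kg/s

1438.0 kg/s


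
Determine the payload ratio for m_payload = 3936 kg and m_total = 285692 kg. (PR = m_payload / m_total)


PR = 3936 / 285692 = 0.0138

0.0138


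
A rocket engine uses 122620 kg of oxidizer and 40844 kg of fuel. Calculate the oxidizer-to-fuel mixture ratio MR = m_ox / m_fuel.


MR = 122620 / 40844 = 3.0

3.0


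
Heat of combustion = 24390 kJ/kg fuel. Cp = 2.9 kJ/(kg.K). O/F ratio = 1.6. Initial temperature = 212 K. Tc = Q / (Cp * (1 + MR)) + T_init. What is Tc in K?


Tc = 24390 / (2.9 * (1 + 1.6)) + 212 = 3447 K

3447 K


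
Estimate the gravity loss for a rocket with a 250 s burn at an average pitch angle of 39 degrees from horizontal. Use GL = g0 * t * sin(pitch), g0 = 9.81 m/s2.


GL = 9.81 * 250 * sin(39 deg) = 1543 m/s

1543 m/s


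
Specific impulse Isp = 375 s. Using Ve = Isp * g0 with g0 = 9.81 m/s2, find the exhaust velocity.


Ve = Isp * g0 = 375 * 9.81 = 3678.8 m/s

3678.8 m/s


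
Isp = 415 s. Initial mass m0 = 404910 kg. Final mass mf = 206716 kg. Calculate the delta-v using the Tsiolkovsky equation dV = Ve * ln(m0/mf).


Ve = 415 * 9.81 = 4071.15 m/s
dV = 4071.15 * ln(404910/206716) = 2737 m/s

2737 m/s


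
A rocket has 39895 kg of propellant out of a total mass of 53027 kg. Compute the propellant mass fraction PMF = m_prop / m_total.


PMF = 39895 / 53027 = 0.752

0.752


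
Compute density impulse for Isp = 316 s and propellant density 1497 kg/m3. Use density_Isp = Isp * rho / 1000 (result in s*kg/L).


rho*Isp = 316 * 1497 / 1000 = 473 s*kg/L

473 s*kg/L


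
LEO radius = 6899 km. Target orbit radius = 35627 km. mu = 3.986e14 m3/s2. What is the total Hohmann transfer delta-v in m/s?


V1 = sqrt(mu/r1) = 7601.08 m/s
dV1 = V1*(sqrt(2*r2/(r1+r2)) - 1) = 2237.96 m/s
V2 = sqrt(mu/r2) = 3344.87 m/s
dV2 = V2*(1 - sqrt(2*r1/(r1+r2))) = 1439.58 m/s
Total dV = 3678 m/s

3678 m/s


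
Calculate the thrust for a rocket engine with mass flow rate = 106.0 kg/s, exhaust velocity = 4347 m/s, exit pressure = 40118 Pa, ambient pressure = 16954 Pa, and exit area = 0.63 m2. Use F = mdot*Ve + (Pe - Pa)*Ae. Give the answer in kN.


F = 106.0 * 4347 + (40118 - 16954) * 0.63 = 475375.0 N = 475.4 kN

475.4 kN


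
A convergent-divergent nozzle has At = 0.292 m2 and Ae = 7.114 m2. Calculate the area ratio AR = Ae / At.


AR = 7.114 / 0.292 = 24.4

24.4


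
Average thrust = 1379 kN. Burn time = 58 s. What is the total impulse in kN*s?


It = 1379 * 58 = 79982 kN*s

79982 kN*s


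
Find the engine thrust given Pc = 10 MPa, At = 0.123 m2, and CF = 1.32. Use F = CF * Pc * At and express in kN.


F = 1.32 * 10e6 * 0.123 = 1.6236e+06 N = 1623.6 kN

1623.6 kN


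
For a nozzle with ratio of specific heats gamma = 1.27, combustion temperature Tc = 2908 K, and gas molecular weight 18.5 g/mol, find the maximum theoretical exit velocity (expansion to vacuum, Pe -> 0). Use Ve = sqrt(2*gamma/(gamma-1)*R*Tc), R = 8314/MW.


R = 8314 / 18.5 = 449.41 J/(kg.K)
Ve = sqrt(2 * 1.27 / (1.27 - 1) * 449.41 * 2908) = 3506 m/s

3506 m/s


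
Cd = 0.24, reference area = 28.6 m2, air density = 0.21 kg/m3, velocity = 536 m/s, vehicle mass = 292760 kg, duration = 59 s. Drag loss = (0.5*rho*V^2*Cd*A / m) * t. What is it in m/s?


D = 0.5 * 0.21 * 536^2 * 0.24 * 28.6 = 207059.97 N
a = 207059.97 / 292760 = 0.7073 m/s2
dV = 0.7073 * 59 = 41.7 m/s

41.7 m/s


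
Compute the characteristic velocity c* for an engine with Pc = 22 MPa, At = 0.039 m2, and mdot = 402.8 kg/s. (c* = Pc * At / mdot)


c* = 22e6 * 0.039 / 402.8 = 2130 m/s

2130 m/s


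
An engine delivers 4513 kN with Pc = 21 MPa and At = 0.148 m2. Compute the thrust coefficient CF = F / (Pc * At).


CF = 4513000 / (21e6 * 0.148) = 1.45

1.45


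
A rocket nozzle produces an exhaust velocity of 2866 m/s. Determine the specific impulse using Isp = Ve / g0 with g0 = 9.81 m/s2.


Isp = Ve / g0 = 2866 / 9.81 = 292.2 s

292.2 s


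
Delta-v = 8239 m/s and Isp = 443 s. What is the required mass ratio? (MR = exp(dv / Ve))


Ve = 443 * 9.81 = 4345.83 m/s
MR = exp(8239 / 4345.83) = 6.658

6.658


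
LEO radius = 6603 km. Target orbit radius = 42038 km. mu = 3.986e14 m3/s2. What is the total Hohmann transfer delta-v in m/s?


V1 = sqrt(mu/r1) = 7769.59 m/s
dV1 = V1*(sqrt(2*r2/(r1+r2)) - 1) = 2445.28 m/s
V2 = sqrt(mu/r2) = 3079.27 m/s
dV2 = V2*(1 - sqrt(2*r1/(r1+r2))) = 1474.8 m/s
Total dV = 3920 m/s

3920 m/s


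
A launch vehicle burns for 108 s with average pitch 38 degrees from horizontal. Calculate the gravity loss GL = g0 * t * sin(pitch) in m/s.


GL = 9.81 * 108 * sin(38 deg) = 652 m/s

652 m/s


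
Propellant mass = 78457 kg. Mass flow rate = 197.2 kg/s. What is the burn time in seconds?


tb = 78457 / 197.2 = 397.9 s

397.9 s


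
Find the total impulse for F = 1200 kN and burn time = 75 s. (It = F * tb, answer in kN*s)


It = 1200 * 75 = 90000 kN*s

90000 kN*s


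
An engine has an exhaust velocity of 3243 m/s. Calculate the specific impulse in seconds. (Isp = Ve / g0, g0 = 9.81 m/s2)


Isp = Ve / g0 = 3243 / 9.81 = 330.6 s

330.6 s


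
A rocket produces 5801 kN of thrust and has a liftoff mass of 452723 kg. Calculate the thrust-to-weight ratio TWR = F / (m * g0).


TWR = 5801000 / (452723 * 9.81) = 1.31

1.31


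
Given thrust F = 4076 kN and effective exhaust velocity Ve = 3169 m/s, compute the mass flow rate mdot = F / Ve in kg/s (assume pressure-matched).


mdot = F / Ve = 4076000 / 3169 = 1286.2 kg/s

1286.2 kg/s


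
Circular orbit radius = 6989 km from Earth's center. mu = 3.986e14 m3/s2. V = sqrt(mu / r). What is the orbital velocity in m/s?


V = sqrt(3.986e14 / 6989000) = 7552 m/s

7552 m/s


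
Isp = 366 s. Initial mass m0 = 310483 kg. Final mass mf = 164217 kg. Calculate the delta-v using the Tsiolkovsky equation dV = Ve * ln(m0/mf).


Ve = 366 * 9.81 = 3590.46 m/s
dV = 3590.46 * ln(310483/164217) = 2287 m/s

2287 m/s


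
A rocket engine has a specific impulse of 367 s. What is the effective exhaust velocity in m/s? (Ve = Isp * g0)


Ve = Isp * g0 = 367 * 9.81 = 3600.3 m/s

3600.3 m/s


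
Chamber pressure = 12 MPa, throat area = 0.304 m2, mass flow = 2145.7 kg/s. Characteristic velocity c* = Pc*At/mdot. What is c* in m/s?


c* = 12e6 * 0.304 / 2145.7 = 1700 m/s

1700 m/s


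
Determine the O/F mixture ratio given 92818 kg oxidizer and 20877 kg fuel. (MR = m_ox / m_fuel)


MR = 92818 / 20877 = 4.45

4.45


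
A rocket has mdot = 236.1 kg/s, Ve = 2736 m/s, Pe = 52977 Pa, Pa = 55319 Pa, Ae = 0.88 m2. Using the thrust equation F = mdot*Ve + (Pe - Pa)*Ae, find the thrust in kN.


F = 236.1 * 2736 + (52977 - 55319) * 0.88 = 643909.0 N = 643.9 kN

643.9 kN


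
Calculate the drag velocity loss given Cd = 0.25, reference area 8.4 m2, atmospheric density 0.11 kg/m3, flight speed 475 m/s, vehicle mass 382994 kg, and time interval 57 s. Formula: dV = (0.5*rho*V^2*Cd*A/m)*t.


D = 0.5 * 0.11 * 475^2 * 0.25 * 8.4 = 26059.69 N
a = 26059.69 / 382994 = 0.068 m/s2
dV = 0.068 * 57 = 3.9 m/s

3.9 m/s


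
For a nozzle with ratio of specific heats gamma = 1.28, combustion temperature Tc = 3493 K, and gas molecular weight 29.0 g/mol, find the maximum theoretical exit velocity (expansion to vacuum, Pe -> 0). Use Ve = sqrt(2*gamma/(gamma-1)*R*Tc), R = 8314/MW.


R = 8314 / 29.0 = 286.69 J/(kg.K)
Ve = sqrt(2 * 1.28 / (1.28 - 1) * 286.69 * 3493) = 3026 m/s

3026 m/s


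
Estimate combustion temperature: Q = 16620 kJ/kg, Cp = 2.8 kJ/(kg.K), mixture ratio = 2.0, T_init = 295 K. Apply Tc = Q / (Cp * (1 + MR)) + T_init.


Tc = 16620 / (2.8 * (1 + 2.0)) + 295 = 2274 K

2274 K


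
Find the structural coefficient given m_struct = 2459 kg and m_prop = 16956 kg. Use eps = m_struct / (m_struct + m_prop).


eps = 2459 / (2459 + 16956) = 0.1267

0.1267


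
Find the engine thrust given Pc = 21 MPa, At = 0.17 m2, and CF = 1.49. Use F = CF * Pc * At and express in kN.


F = 1.49 * 21e6 * 0.17 = 5.3193e+06 N = 5319.3 kN

5319.3 kN


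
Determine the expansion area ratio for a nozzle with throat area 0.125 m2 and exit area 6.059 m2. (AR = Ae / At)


AR = 6.059 / 0.125 = 48.5

48.5


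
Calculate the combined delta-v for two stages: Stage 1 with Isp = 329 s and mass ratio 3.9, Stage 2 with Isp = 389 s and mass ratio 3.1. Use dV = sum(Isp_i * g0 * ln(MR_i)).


dV1 = 329 * 9.81 * ln(3.9) = 4392.5 m/s
dV2 = 389 * 9.81 * ln(3.1) = 4317.5 m/s
Total dV = 4392.5 + 4317.5 = 8710.0 m/s ~ 8710 m/s

8710 m/s


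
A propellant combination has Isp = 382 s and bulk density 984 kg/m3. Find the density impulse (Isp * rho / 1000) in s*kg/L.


rho*Isp = 382 * 984 / 1000 = 376 s*kg/L

376 s*kg/L


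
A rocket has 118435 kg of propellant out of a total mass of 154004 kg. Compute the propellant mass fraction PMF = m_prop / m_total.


PMF = 118435 / 154004 = 0.769

0.769


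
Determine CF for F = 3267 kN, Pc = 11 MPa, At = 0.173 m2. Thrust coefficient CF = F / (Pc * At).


CF = 3267000 / (11e6 * 0.173) = 1.72

1.72


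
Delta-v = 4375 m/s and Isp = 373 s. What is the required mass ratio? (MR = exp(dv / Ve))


Ve = 373 * 9.81 = 3659.13 m/s
MR = exp(4375 / 3659.13) = 3.306

3.306


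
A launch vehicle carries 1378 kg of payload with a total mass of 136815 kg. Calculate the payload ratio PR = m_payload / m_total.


PR = 1378 / 136815 = 0.0101

0.0101


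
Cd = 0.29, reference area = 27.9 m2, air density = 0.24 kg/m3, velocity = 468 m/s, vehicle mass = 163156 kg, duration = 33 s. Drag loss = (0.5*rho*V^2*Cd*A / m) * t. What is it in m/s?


D = 0.5 * 0.24 * 468^2 * 0.29 * 27.9 = 212654.78 N
a = 212654.78 / 163156 = 1.3034 m/s2
dV = 1.3034 * 33 = 43.0 m/s

43.0 m/s


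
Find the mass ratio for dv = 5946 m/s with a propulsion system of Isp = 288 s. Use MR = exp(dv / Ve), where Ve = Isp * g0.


Ve = 288 * 9.81 = 2825.28 m/s
MR = exp(5946 / 2825.28) = 8.204

8.204
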